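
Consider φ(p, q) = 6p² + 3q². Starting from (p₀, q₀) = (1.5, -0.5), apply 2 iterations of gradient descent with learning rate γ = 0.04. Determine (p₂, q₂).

∇φ = (12p, 6q)
Step 1: at (1.5, -0.5), ∇φ = (18, -3) → (1.5, -0.5) − 0.04·(18, -3) = (0.78, -0.38)
Step 2: at (0.78, -0.38), ∇φ = (9.36, -2.28) → (0.78, -0.38) − 0.04·(9.36, -2.28) = (0.4056, -0.2888)

(0.4056, -0.2888)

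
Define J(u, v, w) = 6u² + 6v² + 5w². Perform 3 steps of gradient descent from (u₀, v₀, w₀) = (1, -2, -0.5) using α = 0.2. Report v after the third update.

5.488

∇J = (12u, 12v, 10w)
(u₁, v₁, w₁) = (1, -2, -0.5) − 0.2·(12, -24, -5) = (-1.4, 2.8, 0.5)
(u₂, v₂, w₂) = (-1.4, 2.8, 0.5) − 0.2·(-16.8, 33.6, 5) = (1.96, -3.92, -0.5)
(u₃, v₃, w₃) = (1.96, -3.92, -0.5) − 0.2·(23.52, -47.04, -5) = (-2.744, 5.488, 0.5)
v = 5.488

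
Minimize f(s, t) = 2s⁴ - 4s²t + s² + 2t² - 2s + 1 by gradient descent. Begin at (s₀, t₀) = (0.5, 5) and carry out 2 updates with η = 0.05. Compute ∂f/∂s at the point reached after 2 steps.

∇f = (8s³ - 8st + 2s - 2, -4s² + 4t)
Step 1: at (0.5, 5), ∇f = (-20, 19) → (0.5, 5) − 0.05·(-20, 19) = (1.5, 4.05)
Step 2: at (1.5, 4.05), ∇f = (-20.6, 7.2) → (1.5, 4.05) − 0.05·(-20.6, 7.2) = (2.53, 3.69)
∂f/∂s at (2.53, 3.69) = 57.928616

57.928616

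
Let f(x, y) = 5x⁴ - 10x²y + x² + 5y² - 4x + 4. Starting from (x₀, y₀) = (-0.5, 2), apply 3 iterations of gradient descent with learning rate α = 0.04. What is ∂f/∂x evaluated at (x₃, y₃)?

∇f = (20x³ - 20xy + 2x - 4, -10x² + 10y)
(x₁, y₁) = (-0.5, 2) − 0.04·(12.5, 17.5) = (-1, 1.3)
(x₂, y₂) = (-1, 1.3) − 0.04·(0, 3) = (-1, 1.18)
(x₃, y₃) = (-1, 1.18) − 0.04·(-2.4, 1.8) = (-0.904, 1.108)
∂f/∂x at (-0.904, 1.108) = -0.55062528

-0.55062528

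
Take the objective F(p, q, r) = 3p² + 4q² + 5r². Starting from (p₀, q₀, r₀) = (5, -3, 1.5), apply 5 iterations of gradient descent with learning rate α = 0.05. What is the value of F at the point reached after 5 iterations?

2.347228929225

∇F = (6p, 8q, 10r)
(p₁, q₁, r₁) = (5, -3, 1.5) − 0.05·(30, -24, 15) = (3.5, -1.8, 0.75)
(p₂, q₂, r₂) = (3.5, -1.8, 0.75) − 0.05·(21, -14.4, 7.5) = (2.45, -1.08, 0.375)
(p₃, q₃, r₃) = (2.45, -1.08, 0.375) − 0.05·(14.7, -8.64, 3.75) = (1.715, -0.648, 0.1875)
(p₄, q₄, r₄) = (1.715, -0.648, 0.1875) − 0.05·(10.29, -5.184, 1.875) = (1.2005, -0.3888, 0.09375)
(p₅, q₅, r₅) = (1.2005, -0.3888, 0.09375) − 0.05·(7.203, -3.1104, 0.9375) = (0.84035, -0.23328, 0.046875)
F(0.84035, -0.23328, 0.046875) = 2.347228929225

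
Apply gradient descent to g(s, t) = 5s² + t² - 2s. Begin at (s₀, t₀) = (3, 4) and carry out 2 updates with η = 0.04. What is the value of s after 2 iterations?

1.208

∇g = (10s - 2, 2t)
Step 1: at (3, 4), ∇g = (28, 8) → (3, 4) − 0.04·(28, 8) = (1.88, 3.68)
Step 2: at (1.88, 3.68), ∇g = (16.8, 7.36) → (1.88, 3.68) − 0.04·(16.8, 7.36) = (1.208, 3.3856)
s = 1.208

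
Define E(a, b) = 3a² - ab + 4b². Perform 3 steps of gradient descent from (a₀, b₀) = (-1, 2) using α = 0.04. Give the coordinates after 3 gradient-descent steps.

(-0.317824, 0.573312)

∇E = (6a - b, -a + 8b)
(a₁, b₁) = (-1, 2) − 0.04·(-8, 17) = (-0.68, 1.32)
(a₂, b₂) = (-0.68, 1.32) − 0.04·(-5.4, 11.24) = (-0.464, 0.8704)
(a₃, b₃) = (-0.464, 0.8704) − 0.04·(-3.6544, 7.4272) = (-0.317824, 0.573312)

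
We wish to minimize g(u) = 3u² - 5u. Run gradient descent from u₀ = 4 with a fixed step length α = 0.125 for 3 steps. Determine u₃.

0.8828125

g′(u) = 6u - 5
u₁ = 4 − 0.125·19 = 1.625
u₂ = 1.625 − 0.125·4.75 = 1.03125
u₃ = 1.03125 − 0.125·1.1875 = 0.8828125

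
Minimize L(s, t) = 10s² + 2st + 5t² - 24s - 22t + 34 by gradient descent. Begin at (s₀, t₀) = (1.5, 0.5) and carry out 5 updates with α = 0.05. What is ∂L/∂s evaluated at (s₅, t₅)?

0.10759

∇L = (20s + 2t - 24, 2s + 10t - 22)
Step 1: at (1.5, 0.5), ∇L = (7, -14) → (1.5, 0.5) − 0.05·(7, -14) = (1.15, 1.2)
Step 2: at (1.15, 1.2), ∇L = (1.4, -7.7) → (1.15, 1.2) − 0.05·(1.4, -7.7) = (1.08, 1.585)
Step 3: at (1.08, 1.585), ∇L = (0.77, -3.99) → (1.08, 1.585) − 0.05·(0.77, -3.99) = (1.0415, 1.7845)
Step 4: at (1.0415, 1.7845), ∇L = (0.399, -2.072) → (1.0415, 1.7845) − 0.05·(0.399, -2.072) = (1.02155, 1.8881)
Step 5: at (1.02155, 1.8881), ∇L = (0.2072, -1.0759) → (1.02155, 1.8881) − 0.05·(0.2072, -1.0759) = (1.01119, 1.941895)
∂L/∂s at (1.01119, 1.941895) = 0.10759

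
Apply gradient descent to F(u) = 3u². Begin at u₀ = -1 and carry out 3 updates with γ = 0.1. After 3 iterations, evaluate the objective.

0.012288

F′(u) = 6u
u₁ = -1 − 0.1·(-6) = -0.4
u₂ = -0.4 − 0.1·(-2.4) = -0.16
u₃ = -0.16 − 0.1·(-0.96) = -0.064
F(-0.064) = 0.012288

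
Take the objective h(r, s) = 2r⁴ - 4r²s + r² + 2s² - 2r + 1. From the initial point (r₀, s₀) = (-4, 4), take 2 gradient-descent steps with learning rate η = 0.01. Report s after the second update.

∇h = (8r³ - 8rs + 2r - 2, -4r² + 4s)
(r₁, s₁) = (-4, 4) − 0.01·(-394, -48) = (-0.06, 4.48)
(r₂, s₂) = (-0.06, 4.48) − 0.01·(0.028672, 17.9056) = (-0.06028672, 4.300944)
s = 4.300944

4.300944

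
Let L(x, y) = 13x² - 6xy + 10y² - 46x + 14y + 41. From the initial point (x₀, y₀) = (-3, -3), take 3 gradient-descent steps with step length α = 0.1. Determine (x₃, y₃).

∇L = (26x - 6y - 46, -6x + 20y + 14)
(x₁, y₁) = (-3, -3) − 0.1·(-106, -28) = (7.6, -0.2)
(x₂, y₂) = (7.6, -0.2) − 0.1·(152.8, -35.6) = (-7.68, 3.36)
(x₃, y₃) = (-7.68, 3.36) − 0.1·(-265.84, 127.28) = (18.904, -9.368)

(18.904, -9.368)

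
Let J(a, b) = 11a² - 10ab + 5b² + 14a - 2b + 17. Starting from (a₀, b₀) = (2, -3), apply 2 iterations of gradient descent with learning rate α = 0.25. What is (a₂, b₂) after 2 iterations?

∇J = (22a - 10b + 14, -10a + 10b - 2)
(a₁, b₁) = (2, -3) − 0.25·(88, -52) = (-20, 10)
(a₂, b₂) = (-20, 10) − 0.25·(-526, 298) = (111.5, -64.5)

(111.5, -64.5)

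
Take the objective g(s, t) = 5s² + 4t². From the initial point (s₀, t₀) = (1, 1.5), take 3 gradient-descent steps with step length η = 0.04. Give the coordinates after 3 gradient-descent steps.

∇g = (10s, 8t)
(s₁, t₁) = (1, 1.5) − 0.04·(10, 12) = (0.6, 1.02)
(s₂, t₂) = (0.6, 1.02) − 0.04·(6, 8.16) = (0.36, 0.6936)
(s₃, t₃) = (0.36, 0.6936) − 0.04·(3.6, 5.5488) = (0.216, 0.471648)

(0.216, 0.471648)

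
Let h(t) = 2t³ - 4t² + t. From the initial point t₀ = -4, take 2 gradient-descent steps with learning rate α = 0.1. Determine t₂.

h′(t) = 6t² - 8t + 1
Step 1: h′(-4) = 129; t₁ = -4 − 0.1·129 = -16.9
Step 2: h′(-16.9) = 1849.86; t₂ = -16.9 − 0.1·1849.86 = -201.886

-201.886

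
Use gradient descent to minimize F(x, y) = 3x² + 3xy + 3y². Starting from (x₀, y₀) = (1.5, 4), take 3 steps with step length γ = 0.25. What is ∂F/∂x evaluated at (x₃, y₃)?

∇F = (6x + 3y, 3x + 6y)
(x₁, y₁) = (1.5, 4) − 0.25·(21, 28.5) = (-3.75, -3.125)
(x₂, y₂) = (-3.75, -3.125) − 0.25·(-31.875, -30) = (4.21875, 4.375)
(x₃, y₃) = (4.21875, 4.375) − 0.25·(38.4375, 38.90625) = (-5.390625, -5.3515625)
∂F/∂x at (-5.390625, -5.3515625) = -48.3984375

-48.3984375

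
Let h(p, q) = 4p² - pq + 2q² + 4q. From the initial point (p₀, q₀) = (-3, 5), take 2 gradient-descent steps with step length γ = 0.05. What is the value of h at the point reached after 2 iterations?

28.74590625

∇h = (8p - q, -p + 4q + 4)
Step 1: at (-3, 5), ∇h = (-29, 27) → (-3, 5) − 0.05·(-29, 27) = (-1.55, 3.65)
Step 2: at (-1.55, 3.65), ∇h = (-16.05, 20.15) → (-1.55, 3.65) − 0.05·(-16.05, 20.15) = (-0.7475, 2.6425)
h(-0.7475, 2.6425) = 28.74590625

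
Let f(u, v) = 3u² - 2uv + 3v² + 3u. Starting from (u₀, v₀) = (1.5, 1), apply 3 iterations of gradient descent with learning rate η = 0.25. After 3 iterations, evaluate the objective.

0.6875

∇f = (6u - 2v + 3, -2u + 6v)
(u₁, v₁) = (1.5, 1) − 0.25·(10, 3) = (-1, 0.25)
(u₂, v₂) = (-1, 0.25) − 0.25·(-3.5, 3.5) = (-0.125, -0.625)
(u₃, v₃) = (-0.125, -0.625) − 0.25·(3.5, -3.5) = (-1, 0.25)
f(-1, 0.25) = 0.6875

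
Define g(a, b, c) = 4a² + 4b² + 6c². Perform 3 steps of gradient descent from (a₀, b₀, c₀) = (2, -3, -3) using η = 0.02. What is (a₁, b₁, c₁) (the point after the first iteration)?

∇g = (8a, 8b, 12c)
Step 1: at (2, -3, -3), ∇g = (16, -24, -36) → (2, -3, -3) − 0.02·(16, -24, -36) = (1.68, -2.52, -2.28)

(1.68, -2.52, -2.28)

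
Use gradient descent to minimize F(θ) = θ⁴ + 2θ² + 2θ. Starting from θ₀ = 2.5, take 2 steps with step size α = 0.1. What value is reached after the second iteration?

45.34495

F′(θ) = 4θ³ + 4θ + 2
Step 1: F′(2.5) = 74.5; θ₁ = 2.5 − 0.1·74.5 = -4.95
Step 2: F′(-4.95) = -502.9495; θ₂ = -4.95 − 0.1·(-502.9495) = 45.34495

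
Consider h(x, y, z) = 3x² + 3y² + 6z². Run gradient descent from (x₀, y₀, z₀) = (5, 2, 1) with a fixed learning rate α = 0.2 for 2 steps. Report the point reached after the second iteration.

(0.2, 0.08, 1.96)

∇h = (6x, 6y, 12z)
(x₁, y₁, z₁) = (5, 2, 1) − 0.2·(30, 12, 12) = (-1, -0.4, -1.4)
(x₂, y₂, z₂) = (-1, -0.4, -1.4) − 0.2·(-6, -2.4, -16.8) = (0.2, 0.08, 1.96)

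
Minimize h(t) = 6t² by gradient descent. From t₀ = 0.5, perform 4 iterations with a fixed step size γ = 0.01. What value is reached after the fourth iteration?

0.29984768

h′(t) = 12t
t₁ = 0.5 − 0.01·6 = 0.44
t₂ = 0.44 − 0.01·5.28 = 0.3872
t₃ = 0.3872 − 0.01·4.6464 = 0.340736
t₄ = 0.340736 − 0.01·4.088832 = 0.29984768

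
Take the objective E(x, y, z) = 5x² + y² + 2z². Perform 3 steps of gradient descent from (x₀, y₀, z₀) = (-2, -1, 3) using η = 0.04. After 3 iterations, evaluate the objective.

∇E = (10x, 2y, 4z)
(x₁, y₁, z₁) = (-2, -1, 3) − 0.04·(-20, -2, 12) = (-1.2, -0.92, 2.52)
(x₂, y₂, z₂) = (-1.2, -0.92, 2.52) − 0.04·(-12, -1.84, 10.08) = (-0.72, -0.8464, 2.1168)
(x₃, y₃, z₃) = (-0.72, -0.8464, 2.1168) − 0.04·(-7.2, -1.6928, 8.4672) = (-0.432, -0.778688, 1.778112)
E(-0.432, -0.778688, 1.778112) = 7.862839570432

7.862839570432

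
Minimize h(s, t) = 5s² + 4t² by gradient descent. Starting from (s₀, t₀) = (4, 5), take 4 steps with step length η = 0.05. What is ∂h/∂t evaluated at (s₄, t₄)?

5.184

∇h = (10s, 8t)
Step 1: at (4, 5), ∇h = (40, 40) → (4, 5) − 0.05·(40, 40) = (2, 3)
Step 2: at (2, 3), ∇h = (20, 24) → (2, 3) − 0.05·(20, 24) = (1, 1.8)
Step 3: at (1, 1.8), ∇h = (10, 14.4) → (1, 1.8) − 0.05·(10, 14.4) = (0.5, 1.08)
Step 4: at (0.5, 1.08), ∇h = (5, 8.64) → (0.5, 1.08) − 0.05·(5, 8.64) = (0.25, 0.648)
∂h/∂t at (0.25, 0.648) = 5.184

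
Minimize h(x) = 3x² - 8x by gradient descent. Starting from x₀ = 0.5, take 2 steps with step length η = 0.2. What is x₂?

1.3

h′(x) = 6x - 8
x₁ = 0.5 − 0.2·(-5) = 1.5
x₂ = 1.5 − 0.2·1 = 1.3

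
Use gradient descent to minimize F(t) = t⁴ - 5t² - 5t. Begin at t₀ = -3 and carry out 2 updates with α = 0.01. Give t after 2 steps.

F′(t) = 4t³ - 10t - 5
t₁ = -3 − 0.01·(-83) = -2.17
t₂ = -2.17 − 0.01·(-24.173252) = -1.92826748

-1.92826748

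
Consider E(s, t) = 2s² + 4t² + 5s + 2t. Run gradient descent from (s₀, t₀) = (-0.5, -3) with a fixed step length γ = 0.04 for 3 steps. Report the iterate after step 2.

∇E = (4s + 5, 8t + 2)
(s₁, t₁) = (-0.5, -3) − 0.04·(3, -22) = (-0.62, -2.12)
(s₂, t₂) = (-0.62, -2.12) − 0.04·(2.52, -14.96) = (-0.7208, -1.5216)

(-0.7208, -1.5216)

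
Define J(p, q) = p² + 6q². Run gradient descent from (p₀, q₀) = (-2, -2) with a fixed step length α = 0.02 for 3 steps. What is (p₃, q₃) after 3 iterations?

(-1.769472, -0.877952)

∇J = (2p, 12q)
(p₁, q₁) = (-2, -2) − 0.02·(-4, -24) = (-1.92, -1.52)
(p₂, q₂) = (-1.92, -1.52) − 0.02·(-3.84, -18.24) = (-1.8432, -1.1552)
(p₃, q₃) = (-1.8432, -1.1552) − 0.02·(-3.6864, -13.8624) = (-1.769472, -0.877952)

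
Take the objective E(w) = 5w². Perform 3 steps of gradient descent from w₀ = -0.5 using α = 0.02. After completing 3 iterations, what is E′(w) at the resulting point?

E′(w) = 10w
w₁ = -0.5 − 0.02·(-5) = -0.4
w₂ = -0.4 − 0.02·(-4) = -0.32
w₃ = -0.32 − 0.02·(-3.2) = -0.256
E′(w) at (-0.256) = -2.56

-2.56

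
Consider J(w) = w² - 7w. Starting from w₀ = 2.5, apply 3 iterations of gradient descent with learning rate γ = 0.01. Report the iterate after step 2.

J′(w) = 2w - 7
Step 1: J′(2.5) = -2; w₁ = 2.5 − 0.01·(-2) = 2.52
Step 2: J′(2.52) = -1.96; w₂ = 2.52 − 0.01·(-1.96) = 2.5396

2.5396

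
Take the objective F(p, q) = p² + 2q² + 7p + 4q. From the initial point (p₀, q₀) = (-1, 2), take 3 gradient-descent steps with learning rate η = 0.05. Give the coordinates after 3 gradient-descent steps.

∇F = (2p + 7, 4q + 4)
(p₁, q₁) = (-1, 2) − 0.05·(5, 12) = (-1.25, 1.4)
(p₂, q₂) = (-1.25, 1.4) − 0.05·(4.5, 9.6) = (-1.475, 0.92)
(p₃, q₃) = (-1.475, 0.92) − 0.05·(4.05, 7.68) = (-1.6775, 0.536)

(-1.6775, 0.536)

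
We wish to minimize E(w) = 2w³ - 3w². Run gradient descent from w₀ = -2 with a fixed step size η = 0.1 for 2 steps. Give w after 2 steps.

-27.776

E′(w) = 6w² - 6w
w₁ = -2 − 0.1·36 = -5.6
w₂ = -5.6 − 0.1·221.76 = -27.776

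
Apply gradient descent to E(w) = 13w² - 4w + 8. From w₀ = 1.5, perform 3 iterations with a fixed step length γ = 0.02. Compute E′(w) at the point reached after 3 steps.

E′(w) = 26w - 4
w₁ = 1.5 − 0.02·35 = 0.8
w₂ = 0.8 − 0.02·16.8 = 0.464
w₃ = 0.464 − 0.02·8.064 = 0.30272
E′(w) at (0.30272) = 3.87072

3.87072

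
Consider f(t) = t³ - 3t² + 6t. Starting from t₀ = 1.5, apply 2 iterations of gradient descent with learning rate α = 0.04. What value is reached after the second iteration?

1.2153

f′(t) = 3t² - 6t + 6
t₁ = 1.5 − 0.04·3.75 = 1.35
t₂ = 1.35 − 0.04·3.3675 = 1.2153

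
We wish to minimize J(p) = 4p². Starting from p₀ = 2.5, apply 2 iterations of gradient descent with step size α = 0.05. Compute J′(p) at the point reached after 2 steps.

J′(p) = 8p
p₁ = 2.5 − 0.05·20 = 1.5
p₂ = 1.5 − 0.05·12 = 0.9
J′(p) at (0.9) = 7.2

7.2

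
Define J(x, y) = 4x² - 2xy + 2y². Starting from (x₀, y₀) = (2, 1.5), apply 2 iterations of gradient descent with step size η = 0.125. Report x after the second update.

0.3125

∇J = (8x - 2y, -2x + 4y)
Step 1: at (2, 1.5), ∇J = (13, 2) → (2, 1.5) − 0.125·(13, 2) = (0.375, 1.25)
Step 2: at (0.375, 1.25), ∇J = (0.5, 4.25) → (0.375, 1.25) − 0.125·(0.5, 4.25) = (0.3125, 0.71875)
x = 0.3125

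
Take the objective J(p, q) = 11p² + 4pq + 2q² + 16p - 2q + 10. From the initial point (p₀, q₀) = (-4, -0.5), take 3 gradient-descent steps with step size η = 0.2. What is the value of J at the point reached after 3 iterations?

265291.517408

∇J = (22p + 4q + 16, 4p + 4q - 2)
Step 1: at (-4, -0.5), ∇J = (-74, -20) → (-4, -0.5) − 0.2·(-74, -20) = (10.8, 3.5)
Step 2: at (10.8, 3.5), ∇J = (267.6, 55.2) → (10.8, 3.5) − 0.2·(267.6, 55.2) = (-42.72, -7.54)
Step 3: at (-42.72, -7.54), ∇J = (-954, -203.04) → (-42.72, -7.54) − 0.2·(-954, -203.04) = (148.08, 33.068)
J(148.08, 33.068) = 265291.517408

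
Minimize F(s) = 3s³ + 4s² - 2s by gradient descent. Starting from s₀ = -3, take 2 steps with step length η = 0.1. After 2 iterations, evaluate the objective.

F′(s) = 9s² + 8s - 2
s₁ = -3 − 0.1·55 = -8.5
s₂ = -8.5 − 0.1·580.25 = -66.525
F(-66.525) = -865398.902859375

-865398.902859375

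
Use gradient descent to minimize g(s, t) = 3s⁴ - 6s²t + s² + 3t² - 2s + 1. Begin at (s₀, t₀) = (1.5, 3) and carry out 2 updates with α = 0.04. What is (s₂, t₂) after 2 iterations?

∇g = (12s³ - 12st + 2s - 2, -6s² + 6t)
(s₁, t₁) = (1.5, 3) − 0.04·(-12.5, 4.5) = (2, 2.82)
(s₂, t₂) = (2, 2.82) − 0.04·(30.32, -7.08) = (0.7872, 3.1032)

(0.7872, 3.1032)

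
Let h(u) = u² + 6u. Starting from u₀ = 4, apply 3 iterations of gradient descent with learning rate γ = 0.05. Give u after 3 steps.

2.103

h′(u) = 2u + 6
Step 1: h′(4) = 14; u₁ = 4 − 0.05·14 = 3.3
Step 2: h′(3.3) = 12.6; u₂ = 3.3 − 0.05·12.6 = 2.67
Step 3: h′(2.67) = 11.34; u₃ = 2.67 − 0.05·11.34 = 2.103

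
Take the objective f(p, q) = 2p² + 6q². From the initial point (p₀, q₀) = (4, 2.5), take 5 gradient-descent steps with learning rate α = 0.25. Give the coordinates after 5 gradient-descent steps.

(0, -80)

∇f = (4p, 12q)
(p₁, q₁) = (4, 2.5) − 0.25·(16, 30) = (0, -5)
(p₂, q₂) = (0, -5) − 0.25·(0, -60) = (0, 10)
(p₃, q₃) = (0, 10) − 0.25·(0, 120) = (0, -20)
(p₄, q₄) = (0, -20) − 0.25·(0, -240) = (0, 40)
(p₅, q₅) = (0, 40) − 0.25·(0, 480) = (0, -80)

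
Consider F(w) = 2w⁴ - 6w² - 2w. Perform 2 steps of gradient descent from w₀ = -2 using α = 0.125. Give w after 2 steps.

-25.953125

F′(w) = 8w³ - 12w - 2
w₁ = -2 − 0.125·(-42) = 3.25
w₂ = 3.25 − 0.125·233.625 = -25.953125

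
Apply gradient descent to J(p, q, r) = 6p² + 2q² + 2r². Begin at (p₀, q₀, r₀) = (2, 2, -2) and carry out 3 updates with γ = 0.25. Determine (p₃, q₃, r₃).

(-16, 0, 0)

∇J = (12p, 4q, 4r)
(p₁, q₁, r₁) = (2, 2, -2) − 0.25·(24, 8, -8) = (-4, 0, 0)
(p₂, q₂, r₂) = (-4, 0, 0) − 0.25·(-48, 0, 0) = (8, 0, 0)
(p₃, q₃, r₃) = (8, 0, 0) − 0.25·(96, 0, 0) = (-16, 0, 0)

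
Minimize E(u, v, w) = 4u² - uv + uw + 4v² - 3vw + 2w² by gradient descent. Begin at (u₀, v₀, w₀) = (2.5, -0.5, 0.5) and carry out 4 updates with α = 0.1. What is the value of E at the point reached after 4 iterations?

0.00047507

∇E = (8u - v + w, -u + 8v - 3w, u - 3v + 4w)
(u₁, v₁, w₁) = (2.5, -0.5, 0.5) − 0.1·(21, -8, 6) = (0.4, 0.3, -0.1)
(u₂, v₂, w₂) = (0.4, 0.3, -0.1) − 0.1·(2.8, 2.3, -0.9) = (0.12, 0.07, -0.01)
(u₃, v₃, w₃) = (0.12, 0.07, -0.01) − 0.1·(0.88, 0.47, -0.13) = (0.032, 0.023, 0.003)
(u₄, v₄, w₄) = (0.032, 0.023, 0.003) − 0.1·(0.236, 0.143, -0.025) = (0.0084, 0.0087, 0.0055)
E(0.0084, 0.0087, 0.0055) = 0.00047507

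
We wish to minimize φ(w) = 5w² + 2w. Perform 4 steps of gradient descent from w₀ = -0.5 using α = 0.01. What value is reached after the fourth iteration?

φ′(w) = 10w + 2
Step 1: φ′(-0.5) = -3; w₁ = -0.5 − 0.01·(-3) = -0.47
Step 2: φ′(-0.47) = -2.7; w₂ = -0.47 − 0.01·(-2.7) = -0.443
Step 3: φ′(-0.443) = -2.43; w₃ = -0.443 − 0.01·(-2.43) = -0.4187
Step 4: φ′(-0.4187) = -2.187; w₄ = -0.4187 − 0.01·(-2.187) = -0.39683

-0.39683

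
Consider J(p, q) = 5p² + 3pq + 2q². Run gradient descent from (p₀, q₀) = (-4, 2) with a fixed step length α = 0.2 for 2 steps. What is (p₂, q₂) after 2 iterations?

∇J = (10p + 3q, 3p + 4q)
Step 1: at (-4, 2), ∇J = (-34, -4) → (-4, 2) − 0.2·(-34, -4) = (2.8, 2.8)
Step 2: at (2.8, 2.8), ∇J = (36.4, 19.6) → (2.8, 2.8) − 0.2·(36.4, 19.6) = (-4.48, -1.12)

(-4.48, -1.12)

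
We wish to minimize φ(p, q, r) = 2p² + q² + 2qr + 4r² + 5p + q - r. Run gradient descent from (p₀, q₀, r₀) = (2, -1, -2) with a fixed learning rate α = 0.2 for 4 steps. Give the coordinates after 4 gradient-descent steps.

(-1.2448, -0.8784, -0.2976)

∇φ = (4p + 5, 2q + 2r + 1, 2q + 8r - 1)
(p₁, q₁, r₁) = (2, -1, -2) − 0.2·(13, -5, -19) = (-0.6, 0, 1.8)
(p₂, q₂, r₂) = (-0.6, 0, 1.8) − 0.2·(2.6, 4.6, 13.4) = (-1.12, -0.92, -0.88)
(p₃, q₃, r₃) = (-1.12, -0.92, -0.88) − 0.2·(0.52, -2.6, -9.88) = (-1.224, -0.4, 1.096)
(p₄, q₄, r₄) = (-1.224, -0.4, 1.096) − 0.2·(0.104, 2.392, 6.968) = (-1.2448, -0.8784, -0.2976)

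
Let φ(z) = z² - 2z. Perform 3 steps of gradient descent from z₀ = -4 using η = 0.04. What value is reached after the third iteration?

-2.89344

φ′(z) = 2z - 2
Step 1: φ′(-4) = -10; z₁ = -4 − 0.04·(-10) = -3.6
Step 2: φ′(-3.6) = -9.2; z₂ = -3.6 − 0.04·(-9.2) = -3.232
Step 3: φ′(-3.232) = -8.464; z₃ = -3.232 − 0.04·(-8.464) = -2.89344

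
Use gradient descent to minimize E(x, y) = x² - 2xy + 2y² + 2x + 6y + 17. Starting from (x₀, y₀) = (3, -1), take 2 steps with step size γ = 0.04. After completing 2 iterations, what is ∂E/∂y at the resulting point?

-1.44

∇E = (2x - 2y + 2, -2x + 4y + 6)
Step 1: at (3, -1), ∇E = (10, -4) → (3, -1) − 0.04·(10, -4) = (2.6, -0.84)
Step 2: at (2.6, -0.84), ∇E = (8.88, -2.56) → (2.6, -0.84) − 0.04·(8.88, -2.56) = (2.2448, -0.7376)
∂E/∂y at (2.2448, -0.7376) = -1.44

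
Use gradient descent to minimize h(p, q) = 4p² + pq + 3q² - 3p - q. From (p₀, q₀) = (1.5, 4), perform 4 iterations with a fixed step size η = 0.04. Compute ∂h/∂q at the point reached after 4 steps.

7.51921664

∇h = (8p + q - 3, p + 6q - 1)
(p₁, q₁) = (1.5, 4) − 0.04·(13, 24.5) = (0.98, 3.02)
(p₂, q₂) = (0.98, 3.02) − 0.04·(7.86, 18.1) = (0.6656, 2.296)
(p₃, q₃) = (0.6656, 2.296) − 0.04·(4.6208, 13.4416) = (0.480768, 1.758336)
(p₄, q₄) = (0.480768, 1.758336) − 0.04·(2.60448, 10.030784) = (0.3765888, 1.35710464)
∂h/∂q at (0.3765888, 1.35710464) = 7.51921664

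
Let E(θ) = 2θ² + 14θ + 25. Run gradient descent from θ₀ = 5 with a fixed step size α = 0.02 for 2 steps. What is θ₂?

E′(θ) = 4θ + 14
θ₁ = 5 − 0.02·34 = 4.32
θ₂ = 4.32 − 0.02·31.28 = 3.6944

3.6944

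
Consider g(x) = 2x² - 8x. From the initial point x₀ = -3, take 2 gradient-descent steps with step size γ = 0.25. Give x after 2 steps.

2

g′(x) = 4x - 8
x₁ = -3 − 0.25·(-20) = 2
x₂ = 2 − 0.25·0 = 2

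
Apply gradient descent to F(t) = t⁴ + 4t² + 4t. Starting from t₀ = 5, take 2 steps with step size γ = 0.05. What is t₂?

2174.6896

F′(t) = 4t³ + 8t + 4
Step 1: F′(5) = 544; t₁ = 5 − 0.05·544 = -22.2
Step 2: F′(-22.2) = -43937.792; t₂ = -22.2 − 0.05·(-43937.792) = 2174.6896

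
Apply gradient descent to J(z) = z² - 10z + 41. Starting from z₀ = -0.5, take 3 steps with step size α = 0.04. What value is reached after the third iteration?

J′(z) = 2z - 10
Step 1: J′(-0.5) = -11; z₁ = -0.5 − 0.04·(-11) = -0.06
Step 2: J′(-0.06) = -10.12; z₂ = -0.06 − 0.04·(-10.12) = 0.3448
Step 3: J′(0.3448) = -9.3104; z₃ = 0.3448 − 0.04·(-9.3104) = 0.717216

0.717216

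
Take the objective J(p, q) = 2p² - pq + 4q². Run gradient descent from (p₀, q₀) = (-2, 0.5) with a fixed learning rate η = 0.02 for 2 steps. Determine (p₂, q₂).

∇J = (4p - q, -p + 8q)
(p₁, q₁) = (-2, 0.5) − 0.02·(-8.5, 6) = (-1.83, 0.38)
(p₂, q₂) = (-1.83, 0.38) − 0.02·(-7.7, 4.87) = (-1.676, 0.2826)

(-1.676, 0.2826)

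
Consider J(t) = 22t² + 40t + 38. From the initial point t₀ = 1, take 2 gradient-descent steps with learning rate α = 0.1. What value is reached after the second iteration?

J′(t) = 44t + 40
t₁ = 1 − 0.1·84 = -7.4
t₂ = -7.4 − 0.1·(-285.6) = 21.16

21.16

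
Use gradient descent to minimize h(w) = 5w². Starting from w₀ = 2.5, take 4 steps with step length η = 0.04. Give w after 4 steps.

h′(w) = 10w
Step 1: h′(2.5) = 25; w₁ = 2.5 − 0.04·25 = 1.5
Step 2: h′(1.5) = 15; w₂ = 1.5 − 0.04·15 = 0.9
Step 3: h′(0.9) = 9; w₃ = 0.9 − 0.04·9 = 0.54
Step 4: h′(0.54) = 5.4; w₄ = 0.54 − 0.04·5.4 = 0.324

0.324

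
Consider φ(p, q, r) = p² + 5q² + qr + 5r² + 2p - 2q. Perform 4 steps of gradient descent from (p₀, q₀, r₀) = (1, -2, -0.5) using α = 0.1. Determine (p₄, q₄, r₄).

(-0.1808, 0.2018, -0.02025)

∇φ = (2p + 2, 10q + r - 2, q + 10r)
Step 1: at (1, -2, -0.5), ∇φ = (4, -22.5, -7) → (1, -2, -0.5) − 0.1·(4, -22.5, -7) = (0.6, 0.25, 0.2)
Step 2: at (0.6, 0.25, 0.2), ∇φ = (3.2, 0.7, 2.25) → (0.6, 0.25, 0.2) − 0.1·(3.2, 0.7, 2.25) = (0.28, 0.18, -0.025)
Step 3: at (0.28, 0.18, -0.025), ∇φ = (2.56, -0.225, -0.07) → (0.28, 0.18, -0.025) − 0.1·(2.56, -0.225, -0.07) = (0.024, 0.2025, -0.018)
Step 4: at (0.024, 0.2025, -0.018), ∇φ = (2.048, 0.007, 0.0225) → (0.024, 0.2025, -0.018) − 0.1·(2.048, 0.007, 0.0225) = (-0.1808, 0.2018, -0.02025)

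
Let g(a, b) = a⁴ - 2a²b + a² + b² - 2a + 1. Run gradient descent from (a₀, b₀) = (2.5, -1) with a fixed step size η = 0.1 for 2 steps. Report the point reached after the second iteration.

∇g = (4a³ - 4ab + 2a - 2, -2a² + 2b)
Step 1: at (2.5, -1), ∇g = (75.5, -14.5) → (2.5, -1) − 0.1·(75.5, -14.5) = (-5.05, 0.45)
Step 2: at (-5.05, 0.45), ∇g = (-518.1605, -50.105) → (-5.05, 0.45) − 0.1·(-518.1605, -50.105) = (46.76605, 5.4605)

(46.76605, 5.4605)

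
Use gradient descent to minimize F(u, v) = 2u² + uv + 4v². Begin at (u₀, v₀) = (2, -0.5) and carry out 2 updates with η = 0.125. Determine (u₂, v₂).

(0.5625, -0.1328125)

∇F = (4u + v, u + 8v)
(u₁, v₁) = (2, -0.5) − 0.125·(7.5, -2) = (1.0625, -0.25)
(u₂, v₂) = (1.0625, -0.25) − 0.125·(4, -0.9375) = (0.5625, -0.1328125)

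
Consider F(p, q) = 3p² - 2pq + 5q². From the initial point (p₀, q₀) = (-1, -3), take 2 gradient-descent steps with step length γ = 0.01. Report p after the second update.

∇F = (6p - 2q, -2p + 10q)
Step 1: at (-1, -3), ∇F = (0, -28) → (-1, -3) − 0.01·(0, -28) = (-1, -2.72)
Step 2: at (-1, -2.72), ∇F = (-0.56, -25.2) → (-1, -2.72) − 0.01·(-0.56, -25.2) = (-0.9944, -2.468)
p = -0.9944

-0.9944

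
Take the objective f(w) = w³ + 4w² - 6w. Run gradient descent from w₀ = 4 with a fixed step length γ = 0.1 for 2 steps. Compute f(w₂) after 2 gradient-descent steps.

26.977913408

f′(w) = 3w² + 8w - 6
Step 1: f′(4) = 74; w₁ = 4 − 0.1·74 = -3.4
Step 2: f′(-3.4) = 1.48; w₂ = -3.4 − 0.1·1.48 = -3.548
f(-3.548) = 26.977913408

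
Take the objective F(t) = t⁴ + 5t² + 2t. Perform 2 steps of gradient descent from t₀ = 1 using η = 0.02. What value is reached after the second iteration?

0.47884544

F′(t) = 4t³ + 10t + 2
Step 1: F′(1) = 16; t₁ = 1 − 0.02·16 = 0.68
Step 2: F′(0.68) = 10.057728; t₂ = 0.68 − 0.02·10.057728 = 0.47884544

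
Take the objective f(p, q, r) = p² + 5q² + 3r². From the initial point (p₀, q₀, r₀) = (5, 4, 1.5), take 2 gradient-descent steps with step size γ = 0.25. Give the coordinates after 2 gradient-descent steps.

∇f = (2p, 10q, 6r)
(p₁, q₁, r₁) = (5, 4, 1.5) − 0.25·(10, 40, 9) = (2.5, -6, -0.75)
(p₂, q₂, r₂) = (2.5, -6, -0.75) − 0.25·(5, -60, -4.5) = (1.25, 9, 0.375)

(1.25, 9, 0.375)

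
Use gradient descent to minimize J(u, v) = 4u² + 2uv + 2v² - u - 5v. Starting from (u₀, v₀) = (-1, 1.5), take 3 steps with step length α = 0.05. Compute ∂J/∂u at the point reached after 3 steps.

-1.267

∇J = (8u + 2v - 1, 2u + 4v - 5)
Step 1: at (-1, 1.5), ∇J = (-6, -1) → (-1, 1.5) − 0.05·(-6, -1) = (-0.7, 1.55)
Step 2: at (-0.7, 1.55), ∇J = (-3.5, -0.2) → (-0.7, 1.55) − 0.05·(-3.5, -0.2) = (-0.525, 1.56)
Step 3: at (-0.525, 1.56), ∇J = (-2.08, 0.19) → (-0.525, 1.56) − 0.05·(-2.08, 0.19) = (-0.421, 1.5505)
∂J/∂u at (-0.421, 1.5505) = -1.267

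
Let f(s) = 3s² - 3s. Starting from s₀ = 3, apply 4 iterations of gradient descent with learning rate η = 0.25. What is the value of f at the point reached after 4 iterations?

-0.6767578125

f′(s) = 6s - 3
Step 1: f′(3) = 15; s₁ = 3 − 0.25·15 = -0.75
Step 2: f′(-0.75) = -7.5; s₂ = -0.75 − 0.25·(-7.5) = 1.125
Step 3: f′(1.125) = 3.75; s₃ = 1.125 − 0.25·3.75 = 0.1875
Step 4: f′(0.1875) = -1.875; s₄ = 0.1875 − 0.25·(-1.875) = 0.65625
f(0.65625) = -0.6767578125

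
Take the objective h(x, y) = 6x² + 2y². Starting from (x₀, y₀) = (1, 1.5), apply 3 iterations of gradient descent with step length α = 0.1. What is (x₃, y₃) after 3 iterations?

∇h = (12x, 4y)
(x₁, y₁) = (1, 1.5) − 0.1·(12, 6) = (-0.2, 0.9)
(x₂, y₂) = (-0.2, 0.9) − 0.1·(-2.4, 3.6) = (0.04, 0.54)
(x₃, y₃) = (0.04, 0.54) − 0.1·(0.48, 2.16) = (-0.008, 0.324)

(-0.008, 0.324)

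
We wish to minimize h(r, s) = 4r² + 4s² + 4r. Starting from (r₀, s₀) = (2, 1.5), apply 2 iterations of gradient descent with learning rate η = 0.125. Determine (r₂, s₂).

(-0.5, 0)

∇h = (8r + 4, 8s)
Step 1: at (2, 1.5), ∇h = (20, 12) → (2, 1.5) − 0.125·(20, 12) = (-0.5, 0)
Step 2: at (-0.5, 0), ∇h = (0, 0) → (-0.5, 0) − 0.125·(0, 0) = (-0.5, 0)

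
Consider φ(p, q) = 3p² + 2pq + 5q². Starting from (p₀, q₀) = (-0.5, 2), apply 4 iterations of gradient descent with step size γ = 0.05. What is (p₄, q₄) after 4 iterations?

∇φ = (6p + 2q, 2p + 10q)
(p₁, q₁) = (-0.5, 2) − 0.05·(1, 19) = (-0.55, 1.05)
(p₂, q₂) = (-0.55, 1.05) − 0.05·(-1.2, 9.4) = (-0.49, 0.58)
(p₃, q₃) = (-0.49, 0.58) − 0.05·(-1.78, 4.82) = (-0.401, 0.339)
(p₄, q₄) = (-0.401, 0.339) − 0.05·(-1.728, 2.588) = (-0.3146, 0.2096)

(-0.3146, 0.2096)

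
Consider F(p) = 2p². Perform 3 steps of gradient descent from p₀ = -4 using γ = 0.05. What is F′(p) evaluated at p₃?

F′(p) = 4p
Step 1: F′(-4) = -16; p₁ = -4 − 0.05·(-16) = -3.2
Step 2: F′(-3.2) = -12.8; p₂ = -3.2 − 0.05·(-12.8) = -2.56
Step 3: F′(-2.56) = -10.24; p₃ = -2.56 − 0.05·(-10.24) = -2.048
F′(p) at (-2.048) = -8.192

-8.192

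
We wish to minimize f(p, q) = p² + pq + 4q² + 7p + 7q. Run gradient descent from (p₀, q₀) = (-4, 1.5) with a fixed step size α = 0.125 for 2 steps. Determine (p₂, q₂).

∇f = (2p + q + 7, p + 8q + 7)
Step 1: at (-4, 1.5), ∇f = (0.5, 15) → (-4, 1.5) − 0.125·(0.5, 15) = (-4.0625, -0.375)
Step 2: at (-4.0625, -0.375), ∇f = (-1.5, -0.0625) → (-4.0625, -0.375) − 0.125·(-1.5, -0.0625) = (-3.875, -0.3671875)

(-3.875, -0.3671875)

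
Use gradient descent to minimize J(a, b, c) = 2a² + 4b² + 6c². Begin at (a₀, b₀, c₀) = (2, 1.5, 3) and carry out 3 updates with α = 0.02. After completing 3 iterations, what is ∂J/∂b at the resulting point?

7.112448

∇J = (4a, 8b, 12c)
(a₁, b₁, c₁) = (2, 1.5, 3) − 0.02·(8, 12, 36) = (1.84, 1.26, 2.28)
(a₂, b₂, c₂) = (1.84, 1.26, 2.28) − 0.02·(7.36, 10.08, 27.36) = (1.6928, 1.0584, 1.7328)
(a₃, b₃, c₃) = (1.6928, 1.0584, 1.7328) − 0.02·(6.7712, 8.4672, 20.7936) = (1.557376, 0.889056, 1.316928)
∂J/∂b at (1.557376, 0.889056, 1.316928) = 7.112448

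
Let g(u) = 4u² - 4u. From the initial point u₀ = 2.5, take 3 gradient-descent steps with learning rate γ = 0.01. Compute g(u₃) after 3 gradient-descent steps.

8.701680021504

g′(u) = 8u - 4
Step 1: g′(2.5) = 16; u₁ = 2.5 − 0.01·16 = 2.34
Step 2: g′(2.34) = 14.72; u₂ = 2.34 − 0.01·14.72 = 2.1928
Step 3: g′(2.1928) = 13.5424; u₃ = 2.1928 − 0.01·13.5424 = 2.057376
g(2.057376) = 8.701680021504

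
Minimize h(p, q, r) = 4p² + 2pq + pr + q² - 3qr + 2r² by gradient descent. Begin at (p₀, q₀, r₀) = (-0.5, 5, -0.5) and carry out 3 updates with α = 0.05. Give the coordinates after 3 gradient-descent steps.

∇h = (8p + 2q + r, 2p + 2q - 3r, p - 3q + 4r)
(p₁, q₁, r₁) = (-0.5, 5, -0.5) − 0.05·(5.5, 10.5, -17.5) = (-0.775, 4.475, 0.375)
(p₂, q₂, r₂) = (-0.775, 4.475, 0.375) − 0.05·(3.125, 6.275, -12.7) = (-0.93125, 4.16125, 1.01)
(p₃, q₃, r₃) = (-0.93125, 4.16125, 1.01) − 0.05·(1.8825, 3.43, -9.375) = (-1.025375, 3.98975, 1.47875)

(-1.025375, 3.98975, 1.47875)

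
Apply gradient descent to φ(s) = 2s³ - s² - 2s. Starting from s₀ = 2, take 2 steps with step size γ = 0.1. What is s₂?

0.416

φ′(s) = 6s² - 2s - 2
Step 1: φ′(2) = 18; s₁ = 2 − 0.1·18 = 0.2
Step 2: φ′(0.2) = -2.16; s₂ = 0.2 − 0.1·(-2.16) = 0.416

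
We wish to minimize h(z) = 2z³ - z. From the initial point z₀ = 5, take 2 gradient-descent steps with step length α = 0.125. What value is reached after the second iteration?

-152.73046875

h′(z) = 6z² - 1
z₁ = 5 − 0.125·149 = -13.625
z₂ = -13.625 − 0.125·1112.84375 = -152.73046875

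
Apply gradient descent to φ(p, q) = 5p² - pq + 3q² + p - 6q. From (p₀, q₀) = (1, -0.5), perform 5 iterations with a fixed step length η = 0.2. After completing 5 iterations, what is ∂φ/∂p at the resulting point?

∇φ = (10p - q + 1, -p + 6q - 6)
(p₁, q₁) = (1, -0.5) − 0.2·(11.5, -10) = (-1.3, 1.5)
(p₂, q₂) = (-1.3, 1.5) − 0.2·(-13.5, 4.3) = (1.4, 0.64)
(p₃, q₃) = (1.4, 0.64) − 0.2·(14.36, -3.56) = (-1.472, 1.352)
(p₄, q₄) = (-1.472, 1.352) − 0.2·(-15.072, 3.584) = (1.5424, 0.6352)
(p₅, q₅) = (1.5424, 0.6352) − 0.2·(15.7888, -3.7312) = (-1.61536, 1.38144)
∂φ/∂p at (-1.61536, 1.38144) = -16.53504

-16.53504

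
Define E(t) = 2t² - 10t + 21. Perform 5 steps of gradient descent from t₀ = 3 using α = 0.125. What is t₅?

2.515625

E′(t) = 4t - 10
Step 1: E′(3) = 2; t₁ = 3 − 0.125·2 = 2.75
Step 2: E′(2.75) = 1; t₂ = 2.75 − 0.125·1 = 2.625
Step 3: E′(2.625) = 0.5; t₃ = 2.625 − 0.125·0.5 = 2.5625
Step 4: E′(2.5625) = 0.25; t₄ = 2.5625 − 0.125·0.25 = 2.53125
Step 5: E′(2.53125) = 0.125; t₅ = 2.53125 − 0.125·0.125 = 2.515625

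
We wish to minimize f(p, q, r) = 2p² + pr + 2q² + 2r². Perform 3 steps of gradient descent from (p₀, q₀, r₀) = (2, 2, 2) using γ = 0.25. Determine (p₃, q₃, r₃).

(-0.03125, 0, -0.03125)

∇f = (4p + r, 4q, p + 4r)
Step 1: at (2, 2, 2), ∇f = (10, 8, 10) → (2, 2, 2) − 0.25·(10, 8, 10) = (-0.5, 0, -0.5)
Step 2: at (-0.5, 0, -0.5), ∇f = (-2.5, 0, -2.5) → (-0.5, 0, -0.5) − 0.25·(-2.5, 0, -2.5) = (0.125, 0, 0.125)
Step 3: at (0.125, 0, 0.125), ∇f = (0.625, 0, 0.625) → (0.125, 0, 0.125) − 0.25·(0.625, 0, 0.625) = (-0.03125, 0, -0.03125)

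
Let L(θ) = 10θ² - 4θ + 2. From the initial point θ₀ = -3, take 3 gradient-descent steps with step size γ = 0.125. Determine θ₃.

11

L′(θ) = 20θ - 4
θ₁ = -3 − 0.125·(-64) = 5
θ₂ = 5 − 0.125·96 = -7
θ₃ = -7 − 0.125·(-144) = 11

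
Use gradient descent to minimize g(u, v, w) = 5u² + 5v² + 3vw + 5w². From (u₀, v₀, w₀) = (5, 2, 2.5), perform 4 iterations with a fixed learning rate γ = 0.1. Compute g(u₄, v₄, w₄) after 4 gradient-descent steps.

0.0043466625

∇g = (10u, 10v + 3w, 3v + 10w)
Step 1: at (5, 2, 2.5), ∇g = (50, 27.5, 31) → (5, 2, 2.5) − 0.1·(50, 27.5, 31) = (0, -0.75, -0.6)
Step 2: at (0, -0.75, -0.6), ∇g = (0, -9.3, -8.25) → (0, -0.75, -0.6) − 0.1·(0, -9.3, -8.25) = (0, 0.18, 0.225)
Step 3: at (0, 0.18, 0.225), ∇g = (0, 2.475, 2.79) → (0, 0.18, 0.225) − 0.1·(0, 2.475, 2.79) = (0, -0.0675, -0.054)
Step 4: at (0, -0.0675, -0.054), ∇g = (0, -0.837, -0.7425) → (0, -0.0675, -0.054) − 0.1·(0, -0.837, -0.7425) = (0, 0.0162, 0.02025)
g(0, 0.0162, 0.02025) = 0.0043466625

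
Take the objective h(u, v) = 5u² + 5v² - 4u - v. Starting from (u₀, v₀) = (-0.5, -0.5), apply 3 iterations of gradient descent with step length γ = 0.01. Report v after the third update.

-0.3374

∇h = (10u - 4, 10v - 1)
(u₁, v₁) = (-0.5, -0.5) − 0.01·(-9, -6) = (-0.41, -0.44)
(u₂, v₂) = (-0.41, -0.44) − 0.01·(-8.1, -5.4) = (-0.329, -0.386)
(u₃, v₃) = (-0.329, -0.386) − 0.01·(-7.29, -4.86) = (-0.2561, -0.3374)
v = -0.3374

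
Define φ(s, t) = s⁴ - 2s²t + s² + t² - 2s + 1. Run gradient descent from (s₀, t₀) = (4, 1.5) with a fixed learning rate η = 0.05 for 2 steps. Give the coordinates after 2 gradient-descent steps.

(86.9368, 8.896)

∇φ = (4s³ - 4st + 2s - 2, -2s² + 2t)
(s₁, t₁) = (4, 1.5) − 0.05·(238, -29) = (-7.9, 2.95)
(s₂, t₂) = (-7.9, 2.95) − 0.05·(-1896.736, -118.92) = (86.9368, 8.896)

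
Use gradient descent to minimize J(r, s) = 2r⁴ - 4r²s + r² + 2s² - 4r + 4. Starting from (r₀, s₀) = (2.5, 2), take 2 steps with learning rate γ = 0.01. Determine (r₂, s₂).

∇J = (8r³ - 8rs + 2r - 4, -4r² + 4s)
Step 1: at (2.5, 2), ∇J = (86, -17) → (2.5, 2) − 0.01·(86, -17) = (1.64, 2.17)
Step 2: at (1.64, 2.17), ∇J = (6.097152, -2.0784) → (1.64, 2.17) − 0.01·(6.097152, -2.0784) = (1.57902848, 2.190784)

(1.57902848, 2.190784)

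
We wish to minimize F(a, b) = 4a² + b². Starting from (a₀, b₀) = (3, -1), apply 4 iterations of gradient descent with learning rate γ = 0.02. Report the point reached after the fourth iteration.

(1.49361408, -0.84934656)

∇F = (8a, 2b)
Step 1: at (3, -1), ∇F = (24, -2) → (3, -1) − 0.02·(24, -2) = (2.52, -0.96)
Step 2: at (2.52, -0.96), ∇F = (20.16, -1.92) → (2.52, -0.96) − 0.02·(20.16, -1.92) = (2.1168, -0.9216)
Step 3: at (2.1168, -0.9216), ∇F = (16.9344, -1.8432) → (2.1168, -0.9216) − 0.02·(16.9344, -1.8432) = (1.778112, -0.884736)
Step 4: at (1.778112, -0.884736), ∇F = (14.224896, -1.769472) → (1.778112, -0.884736) − 0.02·(14.224896, -1.769472) = (1.49361408, -0.84934656)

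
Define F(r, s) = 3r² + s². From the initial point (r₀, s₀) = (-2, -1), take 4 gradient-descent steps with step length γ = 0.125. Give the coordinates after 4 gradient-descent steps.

(-0.0078125, -0.31640625)

∇F = (6r, 2s)
Step 1: at (-2, -1), ∇F = (-12, -2) → (-2, -1) − 0.125·(-12, -2) = (-0.5, -0.75)
Step 2: at (-0.5, -0.75), ∇F = (-3, -1.5) → (-0.5, -0.75) − 0.125·(-3, -1.5) = (-0.125, -0.5625)
Step 3: at (-0.125, -0.5625), ∇F = (-0.75, -1.125) → (-0.125, -0.5625) − 0.125·(-0.75, -1.125) = (-0.03125, -0.421875)
Step 4: at (-0.03125, -0.421875), ∇F = (-0.1875, -0.84375) → (-0.03125, -0.421875) − 0.125·(-0.1875, -0.84375) = (-0.0078125, -0.31640625)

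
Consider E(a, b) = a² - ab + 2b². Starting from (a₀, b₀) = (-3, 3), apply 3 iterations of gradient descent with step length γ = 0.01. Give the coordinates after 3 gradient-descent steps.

∇E = (2a - b, -a + 4b)
Step 1: at (-3, 3), ∇E = (-9, 15) → (-3, 3) − 0.01·(-9, 15) = (-2.91, 2.85)
Step 2: at (-2.91, 2.85), ∇E = (-8.67, 14.31) → (-2.91, 2.85) − 0.01·(-8.67, 14.31) = (-2.8233, 2.7069)
Step 3: at (-2.8233, 2.7069), ∇E = (-8.3535, 13.6509) → (-2.8233, 2.7069) − 0.01·(-8.3535, 13.6509) = (-2.739765, 2.570391)

(-2.739765, 2.570391)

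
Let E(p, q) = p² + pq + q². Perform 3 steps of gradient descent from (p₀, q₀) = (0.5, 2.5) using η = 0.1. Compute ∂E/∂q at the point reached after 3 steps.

2.2725

∇E = (2p + q, p + 2q)
(p₁, q₁) = (0.5, 2.5) − 0.1·(3.5, 5.5) = (0.15, 1.95)
(p₂, q₂) = (0.15, 1.95) − 0.1·(2.25, 4.05) = (-0.075, 1.545)
(p₃, q₃) = (-0.075, 1.545) − 0.1·(1.395, 3.015) = (-0.2145, 1.2435)
∂E/∂q at (-0.2145, 1.2435) = 2.2725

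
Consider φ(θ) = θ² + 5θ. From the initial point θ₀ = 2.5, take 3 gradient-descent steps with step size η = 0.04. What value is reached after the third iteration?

φ′(θ) = 2θ + 5
Step 1: φ′(2.5) = 10; θ₁ = 2.5 − 0.04·10 = 2.1
Step 2: φ′(2.1) = 9.2; θ₂ = 2.1 − 0.04·9.2 = 1.732
Step 3: φ′(1.732) = 8.464; θ₃ = 1.732 − 0.04·8.464 = 1.39344

1.39344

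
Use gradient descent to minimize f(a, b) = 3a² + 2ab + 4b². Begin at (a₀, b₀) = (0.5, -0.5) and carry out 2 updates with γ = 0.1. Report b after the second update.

∇f = (6a + 2b, 2a + 8b)
Step 1: at (0.5, -0.5), ∇f = (2, -3) → (0.5, -0.5) − 0.1·(2, -3) = (0.3, -0.2)
Step 2: at (0.3, -0.2), ∇f = (1.4, -1) → (0.3, -0.2) − 0.1·(1.4, -1) = (0.16, -0.1)
b = -0.1

-0.1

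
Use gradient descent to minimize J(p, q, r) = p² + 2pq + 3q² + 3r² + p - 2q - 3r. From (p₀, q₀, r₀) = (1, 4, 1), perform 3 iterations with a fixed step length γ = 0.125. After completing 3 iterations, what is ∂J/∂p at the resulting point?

0.59375

∇J = (2p + 2q + 1, 2p + 6q - 2, 6r - 3)
Step 1: at (1, 4, 1), ∇J = (11, 24, 3) → (1, 4, 1) − 0.125·(11, 24, 3) = (-0.375, 1, 0.625)
Step 2: at (-0.375, 1, 0.625), ∇J = (2.25, 3.25, 0.75) → (-0.375, 1, 0.625) − 0.125·(2.25, 3.25, 0.75) = (-0.65625, 0.59375, 0.53125)
Step 3: at (-0.65625, 0.59375, 0.53125), ∇J = (0.875, 0.25, 0.1875) → (-0.65625, 0.59375, 0.53125) − 0.125·(0.875, 0.25, 0.1875) = (-0.765625, 0.5625, 0.5078125)
∂J/∂p at (-0.765625, 0.5625, 0.5078125) = 0.59375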